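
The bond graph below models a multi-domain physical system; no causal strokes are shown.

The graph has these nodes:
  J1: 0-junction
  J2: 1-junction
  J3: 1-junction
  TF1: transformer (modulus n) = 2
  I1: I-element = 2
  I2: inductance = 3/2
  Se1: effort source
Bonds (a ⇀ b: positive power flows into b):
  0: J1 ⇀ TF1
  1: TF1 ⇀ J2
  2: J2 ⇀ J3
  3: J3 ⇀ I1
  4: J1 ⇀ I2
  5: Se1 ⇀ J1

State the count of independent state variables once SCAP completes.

2  (I1, I2 all integral)

bond 5 stroke→J1  (Se1: effort source, stroke at far end)
bond 0 stroke→TF1  (common-e at J1 fixed by 5)
bond 4 stroke→I2  (0-jn J1 has e-setter on 5)
bond 1 stroke→J2  (TF TF1: opposite of bond 0)
bond 2 stroke→J3  (J2: last free bond brings flow in)
bond 3 stroke→I1  (closing 1-jn rule on J3)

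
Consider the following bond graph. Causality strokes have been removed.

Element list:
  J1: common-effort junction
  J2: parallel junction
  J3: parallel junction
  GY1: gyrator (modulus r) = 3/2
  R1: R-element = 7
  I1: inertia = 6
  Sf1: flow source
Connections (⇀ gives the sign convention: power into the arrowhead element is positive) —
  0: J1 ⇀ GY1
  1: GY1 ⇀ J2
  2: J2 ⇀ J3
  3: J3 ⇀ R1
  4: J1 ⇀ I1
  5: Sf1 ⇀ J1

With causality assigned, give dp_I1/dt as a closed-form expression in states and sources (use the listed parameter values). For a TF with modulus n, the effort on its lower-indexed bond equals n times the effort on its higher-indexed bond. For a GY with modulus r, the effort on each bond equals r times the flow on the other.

dp_I1/dt = 9*F_Sf1/28 - 3*p_I1/56

β5 stroke at Sf1  (Sf1 fixes flow; stroke at Sf1)
β4 stroke at I1  (prefer integral on I1)
β0 stroke at J1  (J1 needs exactly one e-in)
β1 stroke at J2  (through GY1, causality inverts; strokes same side of GY1)
β2 stroke at J3  (J2: bond 1 brought effort, rest push out)
β3 stroke at R1  (common-e at J3 fixed by 2)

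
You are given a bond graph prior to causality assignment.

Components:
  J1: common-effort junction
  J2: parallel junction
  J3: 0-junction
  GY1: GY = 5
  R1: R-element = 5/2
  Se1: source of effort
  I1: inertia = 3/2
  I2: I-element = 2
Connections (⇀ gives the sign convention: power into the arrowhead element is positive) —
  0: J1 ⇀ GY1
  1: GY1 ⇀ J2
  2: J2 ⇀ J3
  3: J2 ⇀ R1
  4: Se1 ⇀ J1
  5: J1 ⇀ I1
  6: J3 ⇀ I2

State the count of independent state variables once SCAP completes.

2  (I1, I2 all integral)

b4 |J1  (Se1 (Se) sets effort on bond)
b0 |GY1  (J1: bond 4 brought effort, rest push out)
b5 |I1  (common-e at J1 fixed by 4)
b1 |GY1  (through GY1, causality inverts; strokes same side of GY1)
b6 |I2  (I2: I, integral causality)
b2 |J3  (J3: last free bond brings effort in)
b3 |J2  (closing 0-jn rule on J2)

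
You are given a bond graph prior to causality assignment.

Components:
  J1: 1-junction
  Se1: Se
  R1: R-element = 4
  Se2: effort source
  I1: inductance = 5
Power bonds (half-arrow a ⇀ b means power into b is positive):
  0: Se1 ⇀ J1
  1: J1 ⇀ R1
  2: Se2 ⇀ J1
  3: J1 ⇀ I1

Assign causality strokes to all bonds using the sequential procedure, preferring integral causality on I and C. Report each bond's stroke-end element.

bond 0 stroke at J1
bond 1 stroke at J1
bond 2 stroke at J1
bond 3 stroke at I1

β0 stroke at J1  (Se1 (Se) sets effort on bond)
β2 stroke at J1  (Se2 fixes effort; stroke away)
β3 stroke at I1  (I1 outputs flow p/I1)
β1 stroke at J1  (J1: bond 3 brought flow, rest push out)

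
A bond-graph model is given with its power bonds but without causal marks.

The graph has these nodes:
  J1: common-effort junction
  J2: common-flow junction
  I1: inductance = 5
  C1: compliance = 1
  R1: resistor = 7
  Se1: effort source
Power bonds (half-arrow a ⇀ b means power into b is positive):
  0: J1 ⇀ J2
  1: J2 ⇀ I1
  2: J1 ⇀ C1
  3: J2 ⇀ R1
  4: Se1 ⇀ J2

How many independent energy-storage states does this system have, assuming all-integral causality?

b4 stroke→J2  (Se1: effort source, stroke at far end)
b1 stroke→I1  (I1 integral (f out))
b0 stroke→J2  (common-f at J2 fixed by 1)
b3 stroke→J2  (1-jn J2 has f-setter on 1)
b2 stroke→J1  (J1: last free bond brings effort in)

2  (C1, I1 all integral)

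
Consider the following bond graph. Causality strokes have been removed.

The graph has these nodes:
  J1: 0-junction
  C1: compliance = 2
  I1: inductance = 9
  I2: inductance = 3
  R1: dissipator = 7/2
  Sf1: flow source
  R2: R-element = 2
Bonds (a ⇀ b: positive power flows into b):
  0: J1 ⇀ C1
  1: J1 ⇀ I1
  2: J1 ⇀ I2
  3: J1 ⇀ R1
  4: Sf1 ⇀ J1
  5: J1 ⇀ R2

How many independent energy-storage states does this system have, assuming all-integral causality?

#4 |Sf1  (source Sf1 imposes f)
#0 |J1  (C1 outputs effort q/C1)
#1 |I1  (common-e at J1 fixed by 0)
#2 |I2  (0-jn J1 has e-setter on 0)
#3 |R1  (common-e at J1 fixed by 0)
#5 |R2  (common-e at J1 fixed by 0)

3  (C1, I1, I2 all integral)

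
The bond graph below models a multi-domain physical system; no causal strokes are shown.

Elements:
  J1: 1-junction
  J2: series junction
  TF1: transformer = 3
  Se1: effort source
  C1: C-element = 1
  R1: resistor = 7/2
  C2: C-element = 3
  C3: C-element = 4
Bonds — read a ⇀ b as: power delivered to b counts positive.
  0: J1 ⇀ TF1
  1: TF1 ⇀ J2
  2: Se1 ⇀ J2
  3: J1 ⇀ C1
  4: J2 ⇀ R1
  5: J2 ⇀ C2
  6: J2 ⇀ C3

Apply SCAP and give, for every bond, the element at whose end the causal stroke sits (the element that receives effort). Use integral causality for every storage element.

b2 |J2  (Se1 (Se) sets effort on bond)
b3 |J1  (C1 outputs effort q/C1)
b0 |TF1  (J1 needs exactly one f-in)
b1 |J2  (TF1 one-in-one-out from 0)
b5 |J2  (C2 integral (e out))
b6 |J2  (C3 outputs effort q/C3)
b4 |R1  (J2 needs exactly one f-in)

β0 stroke→TF1
β1 stroke→J2
β2 stroke→J2
β3 stroke→J1
β4 stroke→R1
β5 stroke→J2
β6 stroke→J2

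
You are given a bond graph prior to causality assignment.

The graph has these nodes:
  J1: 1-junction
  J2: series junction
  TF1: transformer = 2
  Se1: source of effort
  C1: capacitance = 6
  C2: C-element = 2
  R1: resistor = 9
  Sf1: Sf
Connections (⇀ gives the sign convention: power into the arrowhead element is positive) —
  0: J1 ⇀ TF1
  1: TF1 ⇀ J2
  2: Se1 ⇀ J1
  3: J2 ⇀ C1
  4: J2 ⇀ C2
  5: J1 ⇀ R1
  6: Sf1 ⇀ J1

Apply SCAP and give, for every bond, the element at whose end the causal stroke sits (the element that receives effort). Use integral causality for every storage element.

#2 stroke at J1  (Se1 fixes effort; stroke away)
#6 stroke at Sf1  (Sf1: flow source, stroke at near end)
#0 stroke at J1  (J1: bond 6 brought flow, rest push out)
#5 stroke at J1  (common-f at J1 fixed by 6)
#1 stroke at TF1  (TF1: transformer flips bond 0)
#3 stroke at J2  (J2: bond 1 brought flow, rest push out)
#4 stroke at J2  (J2: bond 1 brought flow, rest push out)

bond 0 |J1
bond 1 |TF1
bond 2 |J1
bond 3 |J2
bond 4 |J2
bond 5 |J1
bond 6 |Sf1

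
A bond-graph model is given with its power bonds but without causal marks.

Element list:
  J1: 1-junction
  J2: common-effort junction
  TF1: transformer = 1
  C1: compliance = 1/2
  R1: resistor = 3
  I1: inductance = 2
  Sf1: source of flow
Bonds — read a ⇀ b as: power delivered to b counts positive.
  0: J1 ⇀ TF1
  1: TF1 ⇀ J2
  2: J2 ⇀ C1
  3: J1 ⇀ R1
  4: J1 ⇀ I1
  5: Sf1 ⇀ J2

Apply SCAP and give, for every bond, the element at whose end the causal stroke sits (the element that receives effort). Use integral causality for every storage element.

b0 →J1
b1 →TF1
b2 →J2
b3 →J1
b4 →I1
b5 →Sf1

bond 5 stroke→Sf1  (source Sf1 imposes f)
bond 2 stroke→J2  (prefer integral on C1)
bond 1 stroke→TF1  (common-e at J2 fixed by 2)
bond 0 stroke→J1  (through TF1, causality passes straight; one stroke at TF1)
bond 4 stroke→I1  (I1 outputs flow p/I1)
bond 3 stroke→J1  (common-f at J1 fixed by 4)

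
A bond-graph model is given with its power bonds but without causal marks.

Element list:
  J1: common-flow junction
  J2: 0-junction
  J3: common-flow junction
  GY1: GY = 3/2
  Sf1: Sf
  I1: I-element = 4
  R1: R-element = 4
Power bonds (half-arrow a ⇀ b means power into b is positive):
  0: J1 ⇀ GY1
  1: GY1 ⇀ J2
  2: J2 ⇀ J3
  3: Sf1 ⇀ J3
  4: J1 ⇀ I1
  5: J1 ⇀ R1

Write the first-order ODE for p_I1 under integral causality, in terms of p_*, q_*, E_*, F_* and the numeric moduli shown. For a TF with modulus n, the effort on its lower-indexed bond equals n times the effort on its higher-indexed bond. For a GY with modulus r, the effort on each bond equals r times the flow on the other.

b3 stroke at Sf1  (Sf1 fixes flow; stroke at Sf1)
b2 stroke at J3  (J3: bond 3 brought flow, rest push out)
b1 stroke at J2  (closing 0-jn rule on J2)
b0 stroke at J1  (GY GY1: same side as bond 1)
b4 stroke at I1  (prefer integral on I1)
b5 stroke at J1  (1-jn J1 has f-setter on 4)

dp_I1/dt = -3*F_Sf1/2 - p_I1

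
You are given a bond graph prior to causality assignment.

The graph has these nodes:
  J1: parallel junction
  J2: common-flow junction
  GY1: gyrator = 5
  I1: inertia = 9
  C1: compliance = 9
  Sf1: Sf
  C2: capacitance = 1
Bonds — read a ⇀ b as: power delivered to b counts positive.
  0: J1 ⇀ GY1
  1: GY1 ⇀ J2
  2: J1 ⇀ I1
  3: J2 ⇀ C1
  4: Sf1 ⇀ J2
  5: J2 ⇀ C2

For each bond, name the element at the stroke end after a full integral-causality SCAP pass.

#4 |Sf1  (Sf1 (Sf) sets flow on bond)
#1 |J2  (common-f at J2 fixed by 4)
#3 |J2  (J2 flow already set via bond 4)
#5 |J2  (J2 flow already set via bond 4)
#0 |J1  (GY GY1: same side as bond 1)
#2 |I1  (J1: bond 0 brought effort, rest push out)

bond 0 |J1
bond 1 |J2
bond 2 |I1
bond 3 |J2
bond 4 |Sf1
bond 5 |J2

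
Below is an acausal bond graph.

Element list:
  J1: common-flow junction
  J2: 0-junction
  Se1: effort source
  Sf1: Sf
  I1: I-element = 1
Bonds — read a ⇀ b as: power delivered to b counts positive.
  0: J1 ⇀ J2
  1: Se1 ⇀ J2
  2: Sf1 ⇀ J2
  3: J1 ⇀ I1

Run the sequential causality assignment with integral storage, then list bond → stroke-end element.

b1 stroke→J2  (Se1: effort source, stroke at far end)
b2 stroke→Sf1  (Sf1 fixes flow; stroke at Sf1)
b0 stroke→J1  (J2 effort already set via bond 1)
b3 stroke→I1  (closing 1-jn rule on J1)

bond 0 stroke→J1
bond 1 stroke→J2
bond 2 stroke→Sf1
bond 3 stroke→I1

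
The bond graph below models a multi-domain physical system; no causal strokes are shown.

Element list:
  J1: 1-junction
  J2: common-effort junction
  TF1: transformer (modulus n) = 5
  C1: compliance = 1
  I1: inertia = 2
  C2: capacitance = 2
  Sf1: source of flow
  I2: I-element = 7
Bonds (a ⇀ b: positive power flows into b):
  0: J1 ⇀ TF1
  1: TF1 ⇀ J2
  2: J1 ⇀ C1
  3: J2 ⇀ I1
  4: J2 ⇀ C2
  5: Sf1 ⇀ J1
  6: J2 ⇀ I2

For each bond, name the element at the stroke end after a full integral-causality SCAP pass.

#5 stroke→Sf1  (Sf1 fixes flow; stroke at Sf1)
#0 stroke→J1  (J1 flow already set via bond 5)
#2 stroke→J1  (J1: bond 5 brought flow, rest push out)
#1 stroke→TF1  (TF1 one-in-one-out from 0)
#3 stroke→I1  (I1 outputs flow p/I1)
#4 stroke→J2  (prefer integral on C2)
#6 stroke→I2  (0-jn J2 has e-setter on 4)

#0 →J1
#1 →TF1
#2 →J1
#3 →I1
#4 →J2
#5 →Sf1
#6 →I2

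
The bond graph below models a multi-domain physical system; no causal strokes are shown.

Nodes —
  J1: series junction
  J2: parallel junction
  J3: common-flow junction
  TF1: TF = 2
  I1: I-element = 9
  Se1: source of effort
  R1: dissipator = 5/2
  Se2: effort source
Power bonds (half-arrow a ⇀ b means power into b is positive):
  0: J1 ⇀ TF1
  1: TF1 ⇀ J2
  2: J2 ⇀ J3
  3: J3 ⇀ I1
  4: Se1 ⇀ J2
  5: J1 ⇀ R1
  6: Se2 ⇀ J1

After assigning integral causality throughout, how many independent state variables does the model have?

1  (I1 all integral)

bond 4 →J2  (Se1 fixes effort; stroke away)
bond 6 →J1  (Se2 (Se) sets effort on bond)
bond 1 →TF1  (J2 effort already set via bond 4)
bond 2 →J3  (0-jn J2 has e-setter on 4)
bond 3 →I1  (only one flow-in slot at J3)
bond 0 →J1  (TF1: transformer flips bond 1)
bond 5 →R1  (J1: last free bond brings flow in)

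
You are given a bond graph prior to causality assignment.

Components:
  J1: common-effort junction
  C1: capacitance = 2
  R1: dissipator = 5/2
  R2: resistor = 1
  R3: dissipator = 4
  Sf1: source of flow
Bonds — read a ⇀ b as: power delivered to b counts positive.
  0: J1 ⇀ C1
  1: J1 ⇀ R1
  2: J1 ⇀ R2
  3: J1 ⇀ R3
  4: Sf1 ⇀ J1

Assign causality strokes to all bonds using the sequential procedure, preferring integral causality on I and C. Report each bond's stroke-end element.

β4 stroke→Sf1  (Sf1: flow source, stroke at near end)
β0 stroke→J1  (C1: C, integral causality)
β1 stroke→R1  (common-e at J1 fixed by 0)
β2 stroke→R2  (J1 effort already set via bond 0)
β3 stroke→R3  (J1: bond 0 brought effort, rest push out)

bond 0 →J1
bond 1 →R1
bond 2 →R2
bond 3 →R3
bond 4 →Sf1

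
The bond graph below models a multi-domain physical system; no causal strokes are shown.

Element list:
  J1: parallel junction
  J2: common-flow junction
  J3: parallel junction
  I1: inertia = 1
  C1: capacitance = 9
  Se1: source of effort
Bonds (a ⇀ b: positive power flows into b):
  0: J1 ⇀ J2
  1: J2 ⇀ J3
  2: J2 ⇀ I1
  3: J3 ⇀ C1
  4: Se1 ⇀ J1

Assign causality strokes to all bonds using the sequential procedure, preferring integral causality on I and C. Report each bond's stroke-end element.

#4 |J1  (source Se1 imposes e)
#0 |J2  (J1 effort already set via bond 4)
#2 |I1  (I1 integral (f out))
#1 |J2  (J2 flow already set via bond 2)
#3 |J3  (only one effort-in slot at J3)

#0 →J2
#1 →J2
#2 →I1
#3 →J3
#4 →J1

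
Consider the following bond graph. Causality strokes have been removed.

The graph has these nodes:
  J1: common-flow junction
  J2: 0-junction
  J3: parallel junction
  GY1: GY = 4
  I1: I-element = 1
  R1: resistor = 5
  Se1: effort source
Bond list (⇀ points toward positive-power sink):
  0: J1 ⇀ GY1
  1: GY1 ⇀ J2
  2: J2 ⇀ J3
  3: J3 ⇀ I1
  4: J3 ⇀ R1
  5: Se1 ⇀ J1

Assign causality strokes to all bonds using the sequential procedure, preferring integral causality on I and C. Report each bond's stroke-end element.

β0 stroke at GY1
β1 stroke at GY1
β2 stroke at J2
β3 stroke at I1
β4 stroke at J3
β5 stroke at J1

bond 5 stroke at J1  (Se1 fixes effort; stroke away)
bond 0 stroke at GY1  (closing 1-jn rule on J1)
bond 1 stroke at GY1  (GY GY1: same side as bond 0)
bond 2 stroke at J2  (only one effort-in slot at J2)
bond 3 stroke at I1  (I1 outputs flow p/I1)
bond 4 stroke at J3  (only one effort-in slot at J3)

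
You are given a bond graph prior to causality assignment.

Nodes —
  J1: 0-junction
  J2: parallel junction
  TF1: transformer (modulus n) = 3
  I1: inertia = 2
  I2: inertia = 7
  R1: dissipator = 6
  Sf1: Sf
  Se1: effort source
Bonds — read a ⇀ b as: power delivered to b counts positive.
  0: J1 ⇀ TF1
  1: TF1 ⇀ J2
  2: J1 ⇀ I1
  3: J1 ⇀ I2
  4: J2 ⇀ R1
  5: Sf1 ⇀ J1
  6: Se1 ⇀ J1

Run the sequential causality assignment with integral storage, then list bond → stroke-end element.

b5 stroke at Sf1  (Sf1: flow source, stroke at near end)
b6 stroke at J1  (source Se1 imposes e)
b0 stroke at TF1  (common-e at J1 fixed by 6)
b2 stroke at I1  (J1: bond 6 brought effort, rest push out)
b3 stroke at I2  (J1: bond 6 brought effort, rest push out)
b1 stroke at J2  (TF TF1: opposite of bond 0)
b4 stroke at R1  (common-e at J2 fixed by 1)

b0 stroke→TF1
b1 stroke→J2
b2 stroke→I1
b3 stroke→I2
b4 stroke→R1
b5 stroke→Sf1
b6 stroke→J1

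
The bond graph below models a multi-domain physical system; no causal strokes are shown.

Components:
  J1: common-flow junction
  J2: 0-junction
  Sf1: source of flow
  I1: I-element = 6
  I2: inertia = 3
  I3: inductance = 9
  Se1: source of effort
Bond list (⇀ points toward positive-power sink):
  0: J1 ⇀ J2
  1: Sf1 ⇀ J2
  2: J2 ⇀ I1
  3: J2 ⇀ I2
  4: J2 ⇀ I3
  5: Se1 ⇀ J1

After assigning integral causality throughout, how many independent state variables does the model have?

3  (I1, I2, I3 all integral)

β1 stroke at Sf1  (Sf1 (Sf) sets flow on bond)
β5 stroke at J1  (Se1 (Se) sets effort on bond)
β0 stroke at J2  (only one flow-in slot at J1)
β2 stroke at I1  (J2: bond 0 brought effort, rest push out)
β3 stroke at I2  (0-jn J2 has e-setter on 0)
β4 stroke at I3  (J2: bond 0 brought effort, rest push out)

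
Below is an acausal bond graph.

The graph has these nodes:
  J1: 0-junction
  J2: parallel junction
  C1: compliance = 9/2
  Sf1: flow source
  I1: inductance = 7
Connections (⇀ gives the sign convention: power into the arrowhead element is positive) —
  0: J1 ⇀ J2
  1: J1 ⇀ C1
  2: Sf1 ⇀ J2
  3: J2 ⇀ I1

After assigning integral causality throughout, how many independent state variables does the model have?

2  (C1, I1 all integral)

b2 stroke→Sf1  (Sf1 fixes flow; stroke at Sf1)
b1 stroke→J1  (prefer integral on C1)
b0 stroke→J2  (J1: bond 1 brought effort, rest push out)
b3 stroke→I1  (J2 effort already set via bond 0)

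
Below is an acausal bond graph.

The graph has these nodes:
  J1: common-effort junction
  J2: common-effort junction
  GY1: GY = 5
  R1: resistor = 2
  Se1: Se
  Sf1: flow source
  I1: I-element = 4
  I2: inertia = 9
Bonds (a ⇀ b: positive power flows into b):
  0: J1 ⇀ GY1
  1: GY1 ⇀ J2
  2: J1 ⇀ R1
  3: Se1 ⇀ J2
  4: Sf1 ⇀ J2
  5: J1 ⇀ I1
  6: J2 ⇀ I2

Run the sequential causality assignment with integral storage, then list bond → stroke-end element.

β0 →GY1
β1 →GY1
β2 →J1
β3 →J2
β4 →Sf1
β5 →I1
β6 →I2

b3 →J2  (Se1 fixes effort; stroke away)
b4 →Sf1  (source Sf1 imposes f)
b1 →GY1  (J2 effort already set via bond 3)
b6 →I2  (J2 effort already set via bond 3)
b0 →GY1  (GY1: gyrator matches bond 1)
b5 →I1  (I1: I, integral causality)
b2 →J1  (J1: last free bond brings effort in)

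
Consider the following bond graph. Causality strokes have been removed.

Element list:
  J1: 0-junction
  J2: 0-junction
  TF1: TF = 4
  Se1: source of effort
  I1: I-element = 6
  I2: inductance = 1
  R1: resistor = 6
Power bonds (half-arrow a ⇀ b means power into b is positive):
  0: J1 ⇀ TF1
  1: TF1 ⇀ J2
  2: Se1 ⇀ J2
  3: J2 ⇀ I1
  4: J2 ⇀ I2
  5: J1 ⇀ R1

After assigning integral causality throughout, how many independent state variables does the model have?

bond 2 stroke→J2  (Se1 (Se) sets effort on bond)
bond 1 stroke→TF1  (0-jn J2 has e-setter on 2)
bond 3 stroke→I1  (J2 effort already set via bond 2)
bond 4 stroke→I2  (J2: bond 2 brought effort, rest push out)
bond 0 stroke→J1  (TF1: transformer flips bond 1)
bond 5 stroke→R1  (J1: bond 0 brought effort, rest push out)

2  (I1, I2 all integral)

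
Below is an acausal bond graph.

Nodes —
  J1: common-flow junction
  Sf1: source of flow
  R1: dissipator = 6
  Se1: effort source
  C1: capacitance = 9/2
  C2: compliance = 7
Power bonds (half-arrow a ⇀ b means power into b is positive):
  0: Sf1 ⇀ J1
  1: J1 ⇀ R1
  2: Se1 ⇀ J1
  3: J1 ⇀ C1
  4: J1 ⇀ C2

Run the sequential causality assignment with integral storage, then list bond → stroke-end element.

β0 →Sf1
β1 →J1
β2 →J1
β3 →J1
β4 →J1

bond 0 stroke→Sf1  (Sf1 (Sf) sets flow on bond)
bond 2 stroke→J1  (Se1 (Se) sets effort on bond)
bond 1 stroke→J1  (1-jn J1 has f-setter on 0)
bond 3 stroke→J1  (J1 flow already set via bond 0)
bond 4 stroke→J1  (common-f at J1 fixed by 0)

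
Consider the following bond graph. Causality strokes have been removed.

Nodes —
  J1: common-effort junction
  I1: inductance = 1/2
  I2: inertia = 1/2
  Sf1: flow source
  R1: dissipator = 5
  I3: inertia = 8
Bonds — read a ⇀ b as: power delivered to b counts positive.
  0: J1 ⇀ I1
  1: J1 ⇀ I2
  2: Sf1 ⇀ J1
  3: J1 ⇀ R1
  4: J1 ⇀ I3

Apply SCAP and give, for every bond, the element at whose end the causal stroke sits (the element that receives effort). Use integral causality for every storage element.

bond 2 →Sf1  (Sf1 (Sf) sets flow on bond)
bond 0 →I1  (I1: I, integral causality)
bond 1 →I2  (prefer integral on I2)
bond 4 →I3  (I3 integral (f out))
bond 3 →J1  (closing 0-jn rule on J1)

bond 0 →I1
bond 1 →I2
bond 2 →Sf1
bond 3 →J1
bond 4 →I3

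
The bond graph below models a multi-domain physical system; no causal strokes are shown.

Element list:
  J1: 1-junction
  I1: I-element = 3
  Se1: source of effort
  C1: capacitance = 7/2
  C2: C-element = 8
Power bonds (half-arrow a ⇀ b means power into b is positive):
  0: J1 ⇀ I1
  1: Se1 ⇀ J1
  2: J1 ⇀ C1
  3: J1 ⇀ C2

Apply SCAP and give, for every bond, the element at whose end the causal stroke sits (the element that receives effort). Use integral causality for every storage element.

#0 stroke at I1
#1 stroke at J1
#2 stroke at J1
#3 stroke at J1

β1 |J1  (Se1 fixes effort; stroke away)
β0 |I1  (I1 integral (f out))
β2 |J1  (J1: bond 0 brought flow, rest push out)
β3 |J1  (J1: bond 0 brought flow, rest push out)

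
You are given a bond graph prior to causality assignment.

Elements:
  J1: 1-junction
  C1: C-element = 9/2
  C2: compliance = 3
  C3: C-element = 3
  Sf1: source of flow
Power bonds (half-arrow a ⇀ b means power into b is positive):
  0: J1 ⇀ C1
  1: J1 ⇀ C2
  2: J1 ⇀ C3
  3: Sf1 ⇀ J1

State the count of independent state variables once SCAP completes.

3  (C1, C2, C3 all integral)

β3 stroke at Sf1  (Sf1 fixes flow; stroke at Sf1)
β0 stroke at J1  (J1 flow already set via bond 3)
β1 stroke at J1  (J1 flow already set via bond 3)
β2 stroke at J1  (common-f at J1 fixed by 3)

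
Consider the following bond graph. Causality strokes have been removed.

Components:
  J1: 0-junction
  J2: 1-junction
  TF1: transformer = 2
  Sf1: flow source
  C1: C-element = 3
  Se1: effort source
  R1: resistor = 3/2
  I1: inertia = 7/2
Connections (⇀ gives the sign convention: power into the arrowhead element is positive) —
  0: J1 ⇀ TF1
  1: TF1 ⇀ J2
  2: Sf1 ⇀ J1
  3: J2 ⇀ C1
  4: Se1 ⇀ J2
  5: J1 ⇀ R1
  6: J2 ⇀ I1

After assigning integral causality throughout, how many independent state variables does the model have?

b2 stroke→Sf1  (Sf1 fixes flow; stroke at Sf1)
b4 stroke→J2  (source Se1 imposes e)
b3 stroke→J2  (prefer integral on C1)
b6 stroke→I1  (prefer integral on I1)
b1 stroke→J2  (common-f at J2 fixed by 6)
b0 stroke→TF1  (through TF1, causality passes straight; one stroke at TF1)
b5 stroke→J1  (J1 needs exactly one e-in)

2  (C1, I1 all integral)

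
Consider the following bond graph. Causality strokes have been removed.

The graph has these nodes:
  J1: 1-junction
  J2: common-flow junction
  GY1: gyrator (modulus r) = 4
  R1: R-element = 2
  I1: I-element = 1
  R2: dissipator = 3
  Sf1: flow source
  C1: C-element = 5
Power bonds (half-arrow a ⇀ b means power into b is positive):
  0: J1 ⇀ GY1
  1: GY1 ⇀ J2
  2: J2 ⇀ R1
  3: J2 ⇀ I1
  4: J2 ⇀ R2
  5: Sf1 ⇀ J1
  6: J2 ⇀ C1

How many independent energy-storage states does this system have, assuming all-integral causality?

b5 stroke at Sf1  (Sf1 (Sf) sets flow on bond)
b0 stroke at J1  (J1: bond 5 brought flow, rest push out)
b1 stroke at J2  (GY1: gyrator matches bond 0)
b3 stroke at I1  (I1 integral (f out))
b2 stroke at J2  (J2 flow already set via bond 3)
b4 stroke at J2  (1-jn J2 has f-setter on 3)
b6 stroke at J2  (common-f at J2 fixed by 3)

2  (C1, I1 all integral)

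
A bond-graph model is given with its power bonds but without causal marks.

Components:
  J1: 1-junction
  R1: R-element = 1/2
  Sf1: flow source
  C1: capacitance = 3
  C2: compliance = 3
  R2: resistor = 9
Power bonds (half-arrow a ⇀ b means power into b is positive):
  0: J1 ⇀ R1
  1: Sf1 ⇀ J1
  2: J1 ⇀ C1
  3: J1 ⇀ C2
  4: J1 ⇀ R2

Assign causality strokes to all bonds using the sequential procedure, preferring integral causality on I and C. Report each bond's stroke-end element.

bond 1 →Sf1  (source Sf1 imposes f)
bond 0 →J1  (J1 flow already set via bond 1)
bond 2 →J1  (J1: bond 1 brought flow, rest push out)
bond 3 →J1  (J1 flow already set via bond 1)
bond 4 →J1  (J1: bond 1 brought flow, rest push out)

bond 0 |J1
bond 1 |Sf1
bond 2 |J1
bond 3 |J1
bond 4 |J1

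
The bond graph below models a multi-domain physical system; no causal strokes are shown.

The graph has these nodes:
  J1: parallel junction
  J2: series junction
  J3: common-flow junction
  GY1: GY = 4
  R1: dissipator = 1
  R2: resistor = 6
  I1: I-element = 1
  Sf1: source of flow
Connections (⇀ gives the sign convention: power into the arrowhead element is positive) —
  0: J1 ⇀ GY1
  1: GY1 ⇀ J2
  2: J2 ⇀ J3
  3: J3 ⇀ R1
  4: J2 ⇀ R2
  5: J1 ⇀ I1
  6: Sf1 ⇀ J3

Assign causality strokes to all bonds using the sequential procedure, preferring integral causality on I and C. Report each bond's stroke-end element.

#6 stroke→Sf1  (Sf1 fixes flow; stroke at Sf1)
#2 stroke→J3  (J3: bond 6 brought flow, rest push out)
#3 stroke→J3  (common-f at J3 fixed by 6)
#1 stroke→J2  (J2: bond 2 brought flow, rest push out)
#4 stroke→J2  (common-f at J2 fixed by 2)
#0 stroke→J1  (GY1 both-in/both-out from 1)
#5 stroke→I1  (J1: bond 0 brought effort, rest push out)

bond 0 →J1
bond 1 →J2
bond 2 →J3
bond 3 →J3
bond 4 →J2
bond 5 →I1
bond 6 →Sf1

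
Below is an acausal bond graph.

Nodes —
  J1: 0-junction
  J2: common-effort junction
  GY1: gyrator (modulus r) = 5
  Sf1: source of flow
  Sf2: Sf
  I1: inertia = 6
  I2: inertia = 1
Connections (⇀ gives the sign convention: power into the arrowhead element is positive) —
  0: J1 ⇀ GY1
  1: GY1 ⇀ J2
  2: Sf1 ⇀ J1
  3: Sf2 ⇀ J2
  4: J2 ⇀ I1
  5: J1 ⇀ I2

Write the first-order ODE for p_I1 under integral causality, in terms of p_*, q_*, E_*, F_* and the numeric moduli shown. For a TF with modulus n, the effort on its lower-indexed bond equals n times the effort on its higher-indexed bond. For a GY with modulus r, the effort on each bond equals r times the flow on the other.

#2 |Sf1  (Sf1 fixes flow; stroke at Sf1)
#3 |Sf2  (source Sf2 imposes f)
#4 |I1  (I1 outputs flow p/I1)
#1 |J2  (closing 0-jn rule on J2)
#0 |J1  (GY1 both-in/both-out from 1)
#5 |I2  (0-jn J1 has e-setter on 0)

dp_I1/dt = 5*F_Sf1 - 5*p_I2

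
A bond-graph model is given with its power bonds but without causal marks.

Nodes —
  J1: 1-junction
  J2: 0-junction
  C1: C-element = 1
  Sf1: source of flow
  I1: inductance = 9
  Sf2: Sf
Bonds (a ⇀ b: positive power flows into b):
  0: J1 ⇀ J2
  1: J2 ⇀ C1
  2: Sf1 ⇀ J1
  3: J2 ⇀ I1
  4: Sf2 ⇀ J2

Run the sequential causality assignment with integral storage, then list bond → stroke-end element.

#0 stroke at J1
#1 stroke at J2
#2 stroke at Sf1
#3 stroke at I1
#4 stroke at Sf2

bond 2 stroke at Sf1  (source Sf1 imposes f)
bond 4 stroke at Sf2  (Sf2 (Sf) sets flow on bond)
bond 0 stroke at J1  (J1: bond 2 brought flow, rest push out)
bond 1 stroke at J2  (prefer integral on C1)
bond 3 stroke at I1  (common-e at J2 fixed by 1)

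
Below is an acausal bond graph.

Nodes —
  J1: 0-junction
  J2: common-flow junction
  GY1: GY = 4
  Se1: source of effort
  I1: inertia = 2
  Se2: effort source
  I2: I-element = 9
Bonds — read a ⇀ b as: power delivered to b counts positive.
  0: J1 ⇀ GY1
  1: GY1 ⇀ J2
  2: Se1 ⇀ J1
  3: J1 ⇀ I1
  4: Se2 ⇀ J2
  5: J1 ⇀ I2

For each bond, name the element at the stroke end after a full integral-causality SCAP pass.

b0 |GY1
b1 |GY1
b2 |J1
b3 |I1
b4 |J2
b5 |I2

b2 stroke→J1  (source Se1 imposes e)
b4 stroke→J2  (source Se2 imposes e)
b0 stroke→GY1  (J1: bond 2 brought effort, rest push out)
b3 stroke→I1  (J1 effort already set via bond 2)
b5 stroke→I2  (common-e at J1 fixed by 2)
b1 stroke→GY1  (only one flow-in slot at J2)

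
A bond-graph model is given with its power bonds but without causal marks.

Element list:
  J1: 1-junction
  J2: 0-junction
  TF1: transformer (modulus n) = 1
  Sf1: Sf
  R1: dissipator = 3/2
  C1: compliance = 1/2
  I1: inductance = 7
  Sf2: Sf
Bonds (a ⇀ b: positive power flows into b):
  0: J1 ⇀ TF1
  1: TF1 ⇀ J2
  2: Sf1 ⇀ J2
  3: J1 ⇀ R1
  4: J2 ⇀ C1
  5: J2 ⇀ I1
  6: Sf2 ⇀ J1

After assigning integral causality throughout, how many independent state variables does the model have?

2  (C1, I1 all integral)

#2 stroke→Sf1  (source Sf1 imposes f)
#6 stroke→Sf2  (Sf2: flow source, stroke at near end)
#0 stroke→J1  (1-jn J1 has f-setter on 6)
#3 stroke→J1  (common-f at J1 fixed by 6)
#1 stroke→TF1  (TF1 one-in-one-out from 0)
#4 stroke→J2  (C1 integral (e out))
#5 stroke→I1  (common-e at J2 fixed by 4)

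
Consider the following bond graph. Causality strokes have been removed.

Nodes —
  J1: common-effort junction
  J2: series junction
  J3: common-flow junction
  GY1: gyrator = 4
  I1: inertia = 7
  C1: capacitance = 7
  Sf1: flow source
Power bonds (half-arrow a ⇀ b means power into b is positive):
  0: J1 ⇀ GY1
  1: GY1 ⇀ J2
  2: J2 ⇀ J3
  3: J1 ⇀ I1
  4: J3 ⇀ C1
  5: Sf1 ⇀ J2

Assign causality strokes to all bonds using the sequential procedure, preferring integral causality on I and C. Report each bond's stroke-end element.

bond 5 stroke→Sf1  (Sf1 (Sf) sets flow on bond)
bond 1 stroke→J2  (J2 flow already set via bond 5)
bond 2 stroke→J2  (common-f at J2 fixed by 5)
bond 4 stroke→J3  (J3: bond 2 brought flow, rest push out)
bond 0 stroke→J1  (GY1 both-in/both-out from 1)
bond 3 stroke→I1  (common-e at J1 fixed by 0)

#0 →J1
#1 →J2
#2 →J2
#3 →I1
#4 →J3
#5 →Sf1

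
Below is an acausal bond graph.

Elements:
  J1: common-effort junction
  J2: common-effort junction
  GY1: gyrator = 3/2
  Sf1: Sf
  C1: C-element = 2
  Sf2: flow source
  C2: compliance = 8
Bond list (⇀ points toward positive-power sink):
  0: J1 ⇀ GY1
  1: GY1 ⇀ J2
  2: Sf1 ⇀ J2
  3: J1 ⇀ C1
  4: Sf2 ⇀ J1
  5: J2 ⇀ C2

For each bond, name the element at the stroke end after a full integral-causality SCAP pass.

β2 →Sf1  (Sf1 (Sf) sets flow on bond)
β4 →Sf2  (source Sf2 imposes f)
β3 →J1  (C1 integral (e out))
β0 →GY1  (common-e at J1 fixed by 3)
β1 →GY1  (through GY1, causality inverts; strokes same side of GY1)
β5 →J2  (J2: last free bond brings effort in)

β0 |GY1
β1 |GY1
β2 |Sf1
β3 |J1
β4 |Sf2
β5 |J2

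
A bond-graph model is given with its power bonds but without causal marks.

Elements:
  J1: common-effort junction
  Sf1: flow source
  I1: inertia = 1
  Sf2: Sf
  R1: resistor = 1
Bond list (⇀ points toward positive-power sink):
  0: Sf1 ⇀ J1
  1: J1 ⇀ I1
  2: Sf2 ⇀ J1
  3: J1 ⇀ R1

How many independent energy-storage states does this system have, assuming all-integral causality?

1  (I1 all integral)

β0 |Sf1  (Sf1: flow source, stroke at near end)
β2 |Sf2  (Sf2 fixes flow; stroke at Sf2)
β1 |I1  (I1 outputs flow p/I1)
β3 |J1  (J1 needs exactly one e-in)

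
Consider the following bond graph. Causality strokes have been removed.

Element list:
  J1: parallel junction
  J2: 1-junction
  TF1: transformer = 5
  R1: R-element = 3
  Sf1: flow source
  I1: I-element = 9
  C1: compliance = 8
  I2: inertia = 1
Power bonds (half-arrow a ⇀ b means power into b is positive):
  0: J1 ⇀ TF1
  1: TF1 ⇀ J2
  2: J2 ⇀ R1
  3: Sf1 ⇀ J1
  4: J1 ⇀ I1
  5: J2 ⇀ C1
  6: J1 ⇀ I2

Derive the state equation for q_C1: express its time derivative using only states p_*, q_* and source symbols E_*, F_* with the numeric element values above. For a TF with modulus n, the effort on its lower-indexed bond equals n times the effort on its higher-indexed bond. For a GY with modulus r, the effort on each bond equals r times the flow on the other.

b3 |Sf1  (source Sf1 imposes f)
b4 |I1  (I1 integral (f out))
b5 |J2  (C1 outputs effort q/C1)
b6 |I2  (prefer integral on I2)
b0 |J1  (only one effort-in slot at J1)
b1 |TF1  (TF1: transformer flips bond 0)
b2 |J2  (J2: bond 1 brought flow, rest push out)

dq_C1/dt = 5*F_Sf1 - 5*p_I1/9 - 5*p_I2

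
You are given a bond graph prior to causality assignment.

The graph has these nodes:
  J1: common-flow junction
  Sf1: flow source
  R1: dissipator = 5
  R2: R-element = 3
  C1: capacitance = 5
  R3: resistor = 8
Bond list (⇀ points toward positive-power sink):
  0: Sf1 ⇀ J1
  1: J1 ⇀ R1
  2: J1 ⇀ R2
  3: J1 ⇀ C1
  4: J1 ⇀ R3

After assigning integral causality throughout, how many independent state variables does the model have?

β0 |Sf1  (Sf1: flow source, stroke at near end)
β1 |J1  (common-f at J1 fixed by 0)
β2 |J1  (J1: bond 0 brought flow, rest push out)
β3 |J1  (1-jn J1 has f-setter on 0)
β4 |J1  (J1 flow already set via bond 0)

1  (C1 all integral)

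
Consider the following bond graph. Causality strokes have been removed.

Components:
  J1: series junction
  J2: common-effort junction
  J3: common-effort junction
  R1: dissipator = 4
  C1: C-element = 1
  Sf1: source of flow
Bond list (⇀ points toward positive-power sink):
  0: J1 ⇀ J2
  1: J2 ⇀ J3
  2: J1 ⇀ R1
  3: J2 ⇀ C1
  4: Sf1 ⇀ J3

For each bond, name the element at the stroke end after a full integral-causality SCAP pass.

#4 stroke→Sf1  (Sf1 fixes flow; stroke at Sf1)
#1 stroke→J3  (J3 needs exactly one e-in)
#3 stroke→J2  (C1 outputs effort q/C1)
#0 stroke→J1  (J2: bond 3 brought effort, rest push out)
#2 stroke→R1  (only one flow-in slot at J1)

bond 0 →J1
bond 1 →J3
bond 2 →R1
bond 3 →J2
bond 4 →Sf1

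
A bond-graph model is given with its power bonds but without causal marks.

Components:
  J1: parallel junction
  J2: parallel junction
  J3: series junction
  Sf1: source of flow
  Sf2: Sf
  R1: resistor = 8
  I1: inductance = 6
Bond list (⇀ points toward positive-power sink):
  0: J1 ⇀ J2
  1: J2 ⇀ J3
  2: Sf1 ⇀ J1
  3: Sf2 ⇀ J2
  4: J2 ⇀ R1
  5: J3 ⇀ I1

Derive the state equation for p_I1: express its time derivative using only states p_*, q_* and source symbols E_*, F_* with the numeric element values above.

bond 2 |Sf1  (source Sf1 imposes f)
bond 3 |Sf2  (source Sf2 imposes f)
bond 0 |J1  (J1: last free bond brings effort in)
bond 5 |I1  (prefer integral on I1)
bond 1 |J3  (J3 flow already set via bond 5)
bond 4 |J2  (only one effort-in slot at J2)

dp_I1/dt = 8*F_Sf1 + 8*F_Sf2 - 4*p_I1/3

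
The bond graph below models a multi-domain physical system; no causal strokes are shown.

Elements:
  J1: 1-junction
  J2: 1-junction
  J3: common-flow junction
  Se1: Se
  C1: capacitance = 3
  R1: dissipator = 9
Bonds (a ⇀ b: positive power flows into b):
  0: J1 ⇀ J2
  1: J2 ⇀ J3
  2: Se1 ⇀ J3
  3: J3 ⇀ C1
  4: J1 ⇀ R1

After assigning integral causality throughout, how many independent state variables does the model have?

1  (C1 all integral)

bond 2 →J3  (Se1 fixes effort; stroke away)
bond 3 →J3  (C1 outputs effort q/C1)
bond 1 →J2  (J3 needs exactly one f-in)
bond 0 →J1  (closing 1-jn rule on J2)
bond 4 →R1  (J1 needs exactly one f-in)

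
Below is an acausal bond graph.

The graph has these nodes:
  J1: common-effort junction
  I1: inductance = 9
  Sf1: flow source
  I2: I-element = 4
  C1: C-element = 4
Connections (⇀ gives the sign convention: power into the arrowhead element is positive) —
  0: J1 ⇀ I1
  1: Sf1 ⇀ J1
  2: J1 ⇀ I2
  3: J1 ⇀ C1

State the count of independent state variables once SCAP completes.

#1 |Sf1  (Sf1: flow source, stroke at near end)
#0 |I1  (I1: I, integral causality)
#2 |I2  (I2: I, integral causality)
#3 |J1  (J1: last free bond brings effort in)

3  (C1, I1, I2 all integral)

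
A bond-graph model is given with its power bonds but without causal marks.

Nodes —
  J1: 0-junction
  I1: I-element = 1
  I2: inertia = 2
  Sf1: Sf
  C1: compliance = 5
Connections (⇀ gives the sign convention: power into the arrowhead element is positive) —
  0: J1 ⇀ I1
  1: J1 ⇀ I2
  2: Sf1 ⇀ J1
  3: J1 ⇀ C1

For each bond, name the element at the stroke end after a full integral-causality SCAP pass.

bond 2 stroke at Sf1  (Sf1: flow source, stroke at near end)
bond 0 stroke at I1  (prefer integral on I1)
bond 1 stroke at I2  (I2: I, integral causality)
bond 3 stroke at J1  (only one effort-in slot at J1)

b0 stroke→I1
b1 stroke→I2
b2 stroke→Sf1
b3 stroke→J1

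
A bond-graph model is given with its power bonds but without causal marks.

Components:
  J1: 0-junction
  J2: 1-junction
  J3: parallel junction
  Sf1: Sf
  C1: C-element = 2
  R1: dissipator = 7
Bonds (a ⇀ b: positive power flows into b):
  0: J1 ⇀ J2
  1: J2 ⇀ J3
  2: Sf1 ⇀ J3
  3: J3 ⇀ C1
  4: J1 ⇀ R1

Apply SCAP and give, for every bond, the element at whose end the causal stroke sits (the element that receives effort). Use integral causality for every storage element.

b2 stroke→Sf1  (Sf1 fixes flow; stroke at Sf1)
b3 stroke→J3  (C1 integral (e out))
b1 stroke→J2  (J3 effort already set via bond 3)
b0 stroke→J1  (closing 1-jn rule on J2)
b4 stroke→R1  (J1: bond 0 brought effort, rest push out)

b0 stroke→J1
b1 stroke→J2
b2 stroke→Sf1
b3 stroke→J3
b4 stroke→R1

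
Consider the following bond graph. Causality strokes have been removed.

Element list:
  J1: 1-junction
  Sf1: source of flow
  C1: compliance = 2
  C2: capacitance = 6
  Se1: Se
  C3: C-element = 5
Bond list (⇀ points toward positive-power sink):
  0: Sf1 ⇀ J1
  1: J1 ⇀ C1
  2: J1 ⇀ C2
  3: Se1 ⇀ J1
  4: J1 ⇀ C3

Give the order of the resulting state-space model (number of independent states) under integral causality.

bond 0 stroke at Sf1  (source Sf1 imposes f)
bond 3 stroke at J1  (Se1 fixes effort; stroke away)
bond 1 stroke at J1  (J1 flow already set via bond 0)
bond 2 stroke at J1  (common-f at J1 fixed by 0)
bond 4 stroke at J1  (1-jn J1 has f-setter on 0)

3  (C1, C2, C3 all integral)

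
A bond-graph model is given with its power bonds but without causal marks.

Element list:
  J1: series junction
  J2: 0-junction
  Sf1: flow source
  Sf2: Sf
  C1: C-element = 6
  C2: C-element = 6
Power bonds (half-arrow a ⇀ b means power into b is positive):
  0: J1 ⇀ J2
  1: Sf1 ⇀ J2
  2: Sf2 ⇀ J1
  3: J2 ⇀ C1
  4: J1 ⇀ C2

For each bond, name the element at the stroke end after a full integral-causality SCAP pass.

bond 1 |Sf1  (Sf1 (Sf) sets flow on bond)
bond 2 |Sf2  (Sf2: flow source, stroke at near end)
bond 0 |J1  (common-f at J1 fixed by 2)
bond 4 |J1  (J1 flow already set via bond 2)
bond 3 |J2  (J2 needs exactly one e-in)

bond 0 |J1
bond 1 |Sf1
bond 2 |Sf2
bond 3 |J2
bond 4 |J1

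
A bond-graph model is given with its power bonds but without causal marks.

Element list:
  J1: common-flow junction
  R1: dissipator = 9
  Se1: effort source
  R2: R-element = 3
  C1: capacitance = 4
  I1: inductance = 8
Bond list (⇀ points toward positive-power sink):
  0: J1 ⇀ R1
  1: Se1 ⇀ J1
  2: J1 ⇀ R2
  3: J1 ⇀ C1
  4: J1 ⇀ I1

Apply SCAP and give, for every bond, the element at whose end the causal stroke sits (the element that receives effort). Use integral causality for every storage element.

#0 →J1
#1 →J1
#2 →J1
#3 →J1
#4 →I1

#1 →J1  (Se1 (Se) sets effort on bond)
#3 →J1  (C1 integral (e out))
#4 →I1  (I1: I, integral causality)
#0 →J1  (J1: bond 4 brought flow, rest push out)
#2 →J1  (J1: bond 4 brought flow, rest push out)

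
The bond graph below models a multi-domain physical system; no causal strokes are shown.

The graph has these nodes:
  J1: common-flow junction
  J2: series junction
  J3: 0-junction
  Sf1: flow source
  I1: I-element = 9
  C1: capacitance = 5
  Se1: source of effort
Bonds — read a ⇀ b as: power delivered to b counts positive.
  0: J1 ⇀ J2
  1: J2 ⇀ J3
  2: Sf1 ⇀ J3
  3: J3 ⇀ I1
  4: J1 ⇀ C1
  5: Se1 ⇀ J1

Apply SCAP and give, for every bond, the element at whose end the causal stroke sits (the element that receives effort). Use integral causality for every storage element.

bond 0 |J2
bond 1 |J3
bond 2 |Sf1
bond 3 |I1
bond 4 |J1
bond 5 |J1

β2 stroke→Sf1  (Sf1 fixes flow; stroke at Sf1)
β5 stroke→J1  (source Se1 imposes e)
β3 stroke→I1  (I1 integral (f out))
β1 stroke→J3  (J3: last free bond brings effort in)
β0 stroke→J2  (1-jn J2 has f-setter on 1)
β4 stroke→J1  (1-jn J1 has f-setter on 0)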